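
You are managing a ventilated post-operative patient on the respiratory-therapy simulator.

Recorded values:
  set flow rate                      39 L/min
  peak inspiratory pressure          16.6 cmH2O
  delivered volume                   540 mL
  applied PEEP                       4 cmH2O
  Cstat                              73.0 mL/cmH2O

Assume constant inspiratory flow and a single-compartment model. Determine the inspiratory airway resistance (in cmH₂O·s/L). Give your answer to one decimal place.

8.0

Flow: 39 L/min ÷ 60 = 0.65 L/s.
Equation of motion (constant flow): PIP = Vt/C + R·V̇ + PEEP.
R·V̇ = PIP − Vt/C − PEEP = 16.6 − 540/73.0 − 4 = 16.6 − 7.397 − 4 = 5.203 cmH2O.
R = 5.203 / 0.65 = 8.005 cmH2O·s/L.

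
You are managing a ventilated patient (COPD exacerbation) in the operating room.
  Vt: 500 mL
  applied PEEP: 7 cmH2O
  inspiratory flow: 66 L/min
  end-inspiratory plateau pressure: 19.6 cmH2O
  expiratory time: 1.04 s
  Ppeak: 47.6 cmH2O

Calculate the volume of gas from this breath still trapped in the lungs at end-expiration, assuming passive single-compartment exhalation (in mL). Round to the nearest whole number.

Flow: 66 L/min ÷ 60 = 1.1 L/s.
R = (PIP − Pplat)/V̇ = (47.6 − 19.6) / 1.1 = 28.0/1.1 = 25.455 cmH2O·s/L.
C = Vt/(Pplat − PEEP) = 500.0 / (19.6 − 7) = 500.0/12.6 = 39.683 mL/cmH2O.
τ = R × C = 25.455 × 0.03968 L/cmH2O = 1.01 s.
Fraction remaining = e^(−Te/τ) = e^(−1.04/1.01) = 0.3571.
Trapped volume = 500.0 × 0.3571 = 178.55 mL.

179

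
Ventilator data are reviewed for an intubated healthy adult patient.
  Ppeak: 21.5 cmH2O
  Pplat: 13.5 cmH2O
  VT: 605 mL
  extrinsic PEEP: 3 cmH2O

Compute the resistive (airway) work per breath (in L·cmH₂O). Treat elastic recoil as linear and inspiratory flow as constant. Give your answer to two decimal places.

4.84

With constant inspiratory flow the resistive pressure is constant at PIP − Pplat = 21.5 − 13.5 = 8.0 cmH2O, so resistive work = 8.0 × 0.605 = 4.84 L·cmH2O.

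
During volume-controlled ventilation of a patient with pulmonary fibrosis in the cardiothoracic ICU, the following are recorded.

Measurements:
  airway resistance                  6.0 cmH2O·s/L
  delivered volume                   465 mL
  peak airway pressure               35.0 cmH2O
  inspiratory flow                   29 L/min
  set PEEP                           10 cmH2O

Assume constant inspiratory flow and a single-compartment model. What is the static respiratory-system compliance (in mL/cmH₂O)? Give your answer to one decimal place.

Flow: 29 L/min ÷ 60 = 0.4833 L/s.
Equation of motion (constant flow): PIP = Vt/C + R·V̇ + PEEP.
Vt/C = PIP − R·V̇ − PEEP = 35.0 − 6.0×0.4833 − 10 = 35.0 − 2.9 − 10 = 22.1 cmH2O.
C = Vt / 22.1 = 465 / 22.1 = 21.041 mL/cmH2O.

21.0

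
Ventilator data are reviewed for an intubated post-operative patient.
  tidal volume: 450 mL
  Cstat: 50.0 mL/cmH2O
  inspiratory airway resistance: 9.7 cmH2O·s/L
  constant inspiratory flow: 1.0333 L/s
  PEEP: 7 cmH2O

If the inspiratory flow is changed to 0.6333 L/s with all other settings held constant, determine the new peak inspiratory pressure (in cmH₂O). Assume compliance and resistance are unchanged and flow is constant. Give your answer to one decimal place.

PIP = Vt/C + R·V̇ + PEEP (constant-flow equation of motion).
Only the resistive term changes: ΔPIP = R × ΔV̇ = 9.7 × (0.6333 − 1.0333) = 9.7 × -0.4 = -3.88 cmH2O.
Original PIP = 450/50.0 + 9.7×1.0333 + 7 = 26.023 cmH2O; new PIP = 26.023 + (-3.88) = 22.143 cmH2O.

22.1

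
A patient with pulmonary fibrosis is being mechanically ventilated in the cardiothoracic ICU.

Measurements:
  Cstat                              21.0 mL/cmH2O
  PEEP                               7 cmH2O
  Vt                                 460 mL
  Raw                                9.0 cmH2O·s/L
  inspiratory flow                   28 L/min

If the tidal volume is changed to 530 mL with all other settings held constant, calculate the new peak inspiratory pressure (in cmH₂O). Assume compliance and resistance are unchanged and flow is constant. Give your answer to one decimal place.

Flow: 28 L/min ÷ 60 = 0.4667 L/s.
PIP = Vt/C + R·V̇ + PEEP (constant-flow equation of motion).
Only the elastic term changes: ΔPIP = ΔVt / C = (530 − 460) / 21.0 = 3.333 cmH2O.
Original PIP = 460/21.0 + 9.0×0.4667 + 7 = 33.105 cmH2O; new PIP = 33.105 + (3.333) = 36.438 cmH2O.

36.4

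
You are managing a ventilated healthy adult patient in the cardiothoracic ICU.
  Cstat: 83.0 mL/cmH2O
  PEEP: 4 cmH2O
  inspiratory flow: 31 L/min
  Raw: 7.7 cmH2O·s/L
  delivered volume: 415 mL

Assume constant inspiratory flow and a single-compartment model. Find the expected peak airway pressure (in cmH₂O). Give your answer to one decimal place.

Flow: 31 L/min ÷ 60 = 0.5167 L/s.
Equation of motion (constant flow): PIP = Vt/C + R·V̇ + PEEP.
PIP = 415/83.0 + 7.7×0.5167 + 4 = 5.0 + 3.979 + 4 = 12.979 cmH2O.

13.0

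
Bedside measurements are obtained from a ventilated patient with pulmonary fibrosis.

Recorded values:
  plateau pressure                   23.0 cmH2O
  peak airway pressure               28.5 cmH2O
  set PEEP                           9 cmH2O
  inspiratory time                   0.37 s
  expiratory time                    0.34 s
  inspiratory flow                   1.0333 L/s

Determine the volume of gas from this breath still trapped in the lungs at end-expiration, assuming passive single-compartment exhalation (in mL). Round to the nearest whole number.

Vt = flow × Ti = 1.0333 L/s × 0.37 s × 1000 mL/L = 382.32 mL.
R = (PIP − Pplat)/V̇ = (28.5 − 23.0) / 1.0333 = 5.5/1.0333 = 5.323 cmH2O·s/L.
C = Vt/(Pplat − PEEP) = 382.32 / (23.0 − 9) = 382.32/14.0 = 27.309 mL/cmH2O.
τ = R × C = 5.323 × 0.02731 L/cmH2O = 0.1454 s.
Fraction remaining = e^(−Te/τ) = e^(−0.34/0.1454) = 0.09648.
Trapped volume = 382.32 × 0.09648 = 36.886 mL.

37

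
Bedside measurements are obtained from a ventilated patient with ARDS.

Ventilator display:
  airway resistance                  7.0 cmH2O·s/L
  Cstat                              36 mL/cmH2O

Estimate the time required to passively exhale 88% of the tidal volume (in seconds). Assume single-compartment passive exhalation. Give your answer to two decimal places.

τ = R × C = 7.0 × 36 mL/cmH2O = 7.0 × 0.036 L/cmH2O = 0.252 s.
Exhaled fraction f = 1 − e^(−t/τ) → t = −τ·ln(1 − f) = −0.252·ln(0.12) = 0.5343 s.

0.53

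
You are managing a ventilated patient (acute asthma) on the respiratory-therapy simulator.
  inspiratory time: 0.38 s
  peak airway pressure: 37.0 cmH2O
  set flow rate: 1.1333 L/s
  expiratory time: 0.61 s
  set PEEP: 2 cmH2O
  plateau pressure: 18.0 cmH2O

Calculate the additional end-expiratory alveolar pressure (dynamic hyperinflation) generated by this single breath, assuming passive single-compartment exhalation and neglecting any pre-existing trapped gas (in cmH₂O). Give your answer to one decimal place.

4.1

Vt = flow × Ti = 1.1333 L/s × 0.38 s × 1000 mL/L = 430.65 mL.
R = (PIP − Pplat)/V̇ = (37.0 − 18.0) / 1.1333 = 19.0/1.1333 = 16.765 cmH2O·s/L.
C = Vt/(Pplat − PEEP) = 430.65 / (18.0 − 2) = 430.65/16.0 = 26.916 mL/cmH2O.
τ = R × C = 16.765 × 0.02692 L/cmH2O = 0.4513 s.
Fraction remaining = e^(−Te/τ) = e^(−0.61/0.4513) = 0.2588; trapped volume = 430.65 × 0.2588 = 111.45 mL.
Additional alveolar pressure from trapping ≈ V_trapped / C = 111.45 / 26.916 = 4.141 cmH2O.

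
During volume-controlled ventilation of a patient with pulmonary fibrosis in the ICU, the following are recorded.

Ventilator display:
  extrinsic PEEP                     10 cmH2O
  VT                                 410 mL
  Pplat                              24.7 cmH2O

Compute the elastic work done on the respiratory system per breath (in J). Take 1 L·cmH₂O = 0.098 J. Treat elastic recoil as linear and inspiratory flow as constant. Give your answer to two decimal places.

0.30

Elastic work ≈ ½ × (Pplat − PEEP) × Vt = 0.5 × (24.7 − 10) × 0.410 L = 0.5 × 14.7 × 0.410 = 3.014 L·cmH2O.
× 0.098 J/(L·cmH2O) → 0.2954 J.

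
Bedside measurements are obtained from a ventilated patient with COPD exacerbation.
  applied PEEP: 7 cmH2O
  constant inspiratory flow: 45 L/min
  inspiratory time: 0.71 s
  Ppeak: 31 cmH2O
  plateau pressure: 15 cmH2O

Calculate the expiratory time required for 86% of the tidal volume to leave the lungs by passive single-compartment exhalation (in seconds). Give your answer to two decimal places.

2.79

Flow: 45 L/min ÷ 60 = 0.75 L/s.
Vt = flow × Ti = 0.75 L/s × 0.71 s × 1000 mL/L = 532.5 mL.
R = (PIP − Pplat)/V̇ = (31 − 15) / 0.75 = 16.0/0.75 = 21.333 cmH2O·s/L.
C = Vt/(Pplat − PEEP) = 532.5 / (15 − 7) = 532.5/8.0 = 66.563 mL/cmH2O.
τ = R × C = 21.333 × 0.06656 L/cmH2O = 1.42 s.
t = −τ·ln(1 − 0.86) = −1.42·ln(0.14) = 2.792 s.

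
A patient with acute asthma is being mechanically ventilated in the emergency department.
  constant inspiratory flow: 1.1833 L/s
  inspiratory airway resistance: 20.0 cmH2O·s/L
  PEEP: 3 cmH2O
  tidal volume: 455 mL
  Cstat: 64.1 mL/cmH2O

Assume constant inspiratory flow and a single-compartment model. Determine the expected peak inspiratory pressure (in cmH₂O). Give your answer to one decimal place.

33.8

Equation of motion (constant flow): PIP = Vt/C + R·V̇ + PEEP.
PIP = 455/64.1 + 20.0×1.1833 + 3 = 7.098 + 23.666 + 3 = 33.764 cmH2O.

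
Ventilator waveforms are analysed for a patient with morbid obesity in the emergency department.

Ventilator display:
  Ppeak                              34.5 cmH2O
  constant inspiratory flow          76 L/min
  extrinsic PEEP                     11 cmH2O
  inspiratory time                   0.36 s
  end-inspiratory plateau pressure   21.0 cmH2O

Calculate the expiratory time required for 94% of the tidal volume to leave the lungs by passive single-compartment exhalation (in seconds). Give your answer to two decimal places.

1.37

Flow: 76 L/min ÷ 60 = 1.2667 L/s.
Vt = flow × Ti = 1.2667 L/s × 0.36 s × 1000 mL/L = 456.01 mL.
R = (PIP − Pplat)/V̇ = (34.5 − 21.0) / 1.2667 = 13.5/1.2667 = 10.658 cmH2O·s/L.
C = Vt/(Pplat − PEEP) = 456.01 / (21.0 − 11) = 456.01/10.0 = 45.601 mL/cmH2O.
τ = R × C = 10.658 × 0.0456 L/cmH2O = 0.486 s.
t = −τ·ln(1 − 0.94) = −0.486·ln(0.06) = 1.367 s.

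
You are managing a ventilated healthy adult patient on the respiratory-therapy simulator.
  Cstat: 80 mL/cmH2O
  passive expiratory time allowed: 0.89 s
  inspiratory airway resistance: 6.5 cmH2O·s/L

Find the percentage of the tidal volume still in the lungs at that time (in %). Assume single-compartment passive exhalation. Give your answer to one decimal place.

τ = R × C = 6.5 × 80 mL/cmH2O = 6.5 × 0.080 L/cmH2O = 0.52 s.
Passive exhalation: V(t)/V₀ = e^(−t/τ) = e^(−0.89/0.52) = 0.1806.
Fraction remaining = 0.1806 → 18.06%.

18.1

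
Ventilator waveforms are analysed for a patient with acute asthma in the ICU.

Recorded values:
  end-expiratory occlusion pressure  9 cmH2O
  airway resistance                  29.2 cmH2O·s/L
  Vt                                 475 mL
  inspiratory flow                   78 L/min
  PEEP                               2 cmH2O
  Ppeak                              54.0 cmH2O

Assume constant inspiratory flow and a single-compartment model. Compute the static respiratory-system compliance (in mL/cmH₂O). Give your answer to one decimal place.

Flow: 78 L/min ÷ 60 = 1.3 L/s.
Total PEEP = 9 cmH2O (set 2 + intrinsic 7); this is the baseline alveolar pressure.
Equation of motion (constant flow): PIP = Vt/C + R·V̇ + PEEP.
Vt/C = PIP − R·V̇ − PEEP = 54.0 − 29.2×1.3 − 9 = 54.0 − 37.96 − 9 = 7.04 cmH2O.
C = Vt / 7.04 = 475 / 7.04 = 67.472 mL/cmH2O.

67.5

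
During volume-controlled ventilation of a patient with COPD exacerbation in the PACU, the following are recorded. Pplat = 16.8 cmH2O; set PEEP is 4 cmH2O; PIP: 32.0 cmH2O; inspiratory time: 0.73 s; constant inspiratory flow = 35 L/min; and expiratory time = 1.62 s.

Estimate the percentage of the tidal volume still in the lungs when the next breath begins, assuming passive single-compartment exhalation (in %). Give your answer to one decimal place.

Flow: 35 L/min ÷ 60 = 0.5833 L/s.
Vt = flow × Ti = 0.5833 L/s × 0.73 s × 1000 mL/L = 425.81 mL.
R = (PIP − Pplat)/V̇ = (32.0 − 16.8) / 0.5833 = 15.2/0.5833 = 26.059 cmH2O·s/L.
C = Vt/(Pplat − PEEP) = 425.81 / (16.8 − 4) = 425.81/12.8 = 33.266 mL/cmH2O.
τ = R × C = 26.059 × 0.03327 L/cmH2O = 0.867 s.
Fraction remaining at end-expiration = e^(−Te/τ) = e^(−1.62/0.867) = 0.1544 → 15.44%.

15.4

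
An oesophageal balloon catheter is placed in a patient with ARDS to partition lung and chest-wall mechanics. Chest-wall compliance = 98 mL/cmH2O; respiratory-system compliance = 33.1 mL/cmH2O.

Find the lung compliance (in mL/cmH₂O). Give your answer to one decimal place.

1/CL = 1/Crs − 1/Ccw.
1/CL = 1/33.1 − 1/98 = 0.02001.
CL = 49.975 mL/cmH2O.

50.0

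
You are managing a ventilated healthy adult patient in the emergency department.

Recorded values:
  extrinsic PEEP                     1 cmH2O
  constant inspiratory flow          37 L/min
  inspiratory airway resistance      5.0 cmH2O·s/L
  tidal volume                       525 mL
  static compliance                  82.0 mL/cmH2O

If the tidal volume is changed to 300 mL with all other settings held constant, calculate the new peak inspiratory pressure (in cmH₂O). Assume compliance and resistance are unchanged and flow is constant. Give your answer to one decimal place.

7.7

Flow: 37 L/min ÷ 60 = 0.6167 L/s.
PIP = Vt/C + R·V̇ + PEEP (constant-flow equation of motion).
Only the elastic term changes: ΔPIP = ΔVt / C = (300 − 525) / 82.0 = -2.744 cmH2O.
Original PIP = 525/82.0 + 5.0×0.6167 + 1 = 10.486 cmH2O; new PIP = 10.486 + (-2.744) = 7.742 cmH2O.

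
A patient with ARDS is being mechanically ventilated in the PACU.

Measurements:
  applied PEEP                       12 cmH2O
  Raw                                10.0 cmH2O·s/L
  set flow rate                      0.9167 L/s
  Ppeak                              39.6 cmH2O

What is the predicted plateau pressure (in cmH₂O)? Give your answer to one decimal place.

30.4

Pplat = PIP − Raw × flow = 39.6 − 10.0 × 0.9167 = 39.6 − 9.167 = 30.433 cmH2O.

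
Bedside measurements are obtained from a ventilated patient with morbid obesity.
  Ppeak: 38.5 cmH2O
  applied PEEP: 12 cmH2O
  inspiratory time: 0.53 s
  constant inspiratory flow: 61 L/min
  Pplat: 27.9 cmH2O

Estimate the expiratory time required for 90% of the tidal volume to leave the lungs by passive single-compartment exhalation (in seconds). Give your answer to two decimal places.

0.81

Flow: 61 L/min ÷ 60 = 1.0167 L/s.
Vt = flow × Ti = 1.0167 L/s × 0.53 s × 1000 mL/L = 538.85 mL.
R = (PIP − Pplat)/V̇ = (38.5 − 27.9) / 1.0167 = 10.6/1.0167 = 10.426 cmH2O·s/L.
C = Vt/(Pplat − PEEP) = 538.85 / (27.9 − 12) = 538.85/15.9 = 33.89 mL/cmH2O.
τ = R × C = 10.426 × 0.03389 L/cmH2O = 0.3533 s.
t = −τ·ln(1 − 0.90) = −0.3533·ln(0.1) = 0.8135 s.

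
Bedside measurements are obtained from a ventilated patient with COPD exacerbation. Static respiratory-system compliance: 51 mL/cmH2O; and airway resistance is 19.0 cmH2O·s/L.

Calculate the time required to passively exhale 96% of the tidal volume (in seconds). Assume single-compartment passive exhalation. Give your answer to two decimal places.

3.12

τ = R × C = 19.0 × 51 mL/cmH2O = 19.0 × 0.051 L/cmH2O = 0.969 s.
Exhaled fraction f = 1 − e^(−t/τ) → t = −τ·ln(1 − f) = −0.969·ln(0.04) = 3.119 s.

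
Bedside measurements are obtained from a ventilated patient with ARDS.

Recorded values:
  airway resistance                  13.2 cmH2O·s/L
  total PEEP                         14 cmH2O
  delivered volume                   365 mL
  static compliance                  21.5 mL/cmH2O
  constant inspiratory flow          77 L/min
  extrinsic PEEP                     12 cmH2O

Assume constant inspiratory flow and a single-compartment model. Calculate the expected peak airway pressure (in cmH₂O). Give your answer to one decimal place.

47.9

Flow: 77 L/min ÷ 60 = 1.2833 L/s.
Total PEEP = 14 cmH2O (set 12 + intrinsic 2); this is the baseline alveolar pressure.
Equation of motion (constant flow): PIP = Vt/C + R·V̇ + PEEP.
PIP = 365/21.5 + 13.2×1.2833 + 14 = 16.977 + 16.94 + 14 = 47.917 cmH2O.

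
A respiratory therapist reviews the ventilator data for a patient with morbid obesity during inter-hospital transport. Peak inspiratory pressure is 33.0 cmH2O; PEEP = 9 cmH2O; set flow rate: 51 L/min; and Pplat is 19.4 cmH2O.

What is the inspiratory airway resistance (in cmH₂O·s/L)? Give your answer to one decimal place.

Flow: 51 L/min ÷ 60 = 0.85 L/s.
Raw = (PIP − Pplat) / flow = (33.0 − 19.4) / 0.85 = 13.6 / 0.85 = 16.0 cmH2O·s/L.

16.0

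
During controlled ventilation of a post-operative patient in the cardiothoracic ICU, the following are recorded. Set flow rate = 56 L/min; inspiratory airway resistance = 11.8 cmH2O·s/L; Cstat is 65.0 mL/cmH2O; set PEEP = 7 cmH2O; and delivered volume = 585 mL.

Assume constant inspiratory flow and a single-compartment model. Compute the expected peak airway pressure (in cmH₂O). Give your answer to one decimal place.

27.0

Flow: 56 L/min ÷ 60 = 0.9333 L/s.
Equation of motion (constant flow): PIP = Vt/C + R·V̇ + PEEP.
PIP = 585/65.0 + 11.8×0.9333 + 7 = 9.0 + 11.013 + 7 = 27.013 cmH2O.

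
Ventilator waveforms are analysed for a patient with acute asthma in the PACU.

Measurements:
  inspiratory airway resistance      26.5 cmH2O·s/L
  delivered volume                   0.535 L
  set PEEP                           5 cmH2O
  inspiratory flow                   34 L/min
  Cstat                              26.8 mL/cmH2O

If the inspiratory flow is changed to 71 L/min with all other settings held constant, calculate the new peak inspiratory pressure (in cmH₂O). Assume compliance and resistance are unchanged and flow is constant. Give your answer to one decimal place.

56.3

Flow: 34 L/min ÷ 60 = 0.5667 L/s.
New flow: 71 L/min ÷ 60 = 1.1833 L/s.
PIP = Vt/C + R·V̇ + PEEP (constant-flow equation of motion).
Only the resistive term changes: ΔPIP = R × ΔV̇ = 26.5 × (1.1833 − 0.5667) = 26.5 × 0.6166 = 16.34 cmH2O.
Original PIP = 535/26.8 + 26.5×0.5667 + 5 = 39.98 cmH2O; new PIP = 39.98 + (16.34) = 56.32 cmH2O.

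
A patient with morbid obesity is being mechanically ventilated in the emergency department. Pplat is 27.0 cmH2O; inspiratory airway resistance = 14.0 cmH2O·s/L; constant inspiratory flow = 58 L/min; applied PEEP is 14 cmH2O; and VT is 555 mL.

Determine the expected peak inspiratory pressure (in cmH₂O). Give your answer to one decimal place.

Flow: 58 L/min ÷ 60 = 0.9667 L/s.
PIP = Pplat + Raw × flow = 27.0 + 14.0 × 0.9667 = 27.0 + 13.534 = 40.534 cmH2O.

40.5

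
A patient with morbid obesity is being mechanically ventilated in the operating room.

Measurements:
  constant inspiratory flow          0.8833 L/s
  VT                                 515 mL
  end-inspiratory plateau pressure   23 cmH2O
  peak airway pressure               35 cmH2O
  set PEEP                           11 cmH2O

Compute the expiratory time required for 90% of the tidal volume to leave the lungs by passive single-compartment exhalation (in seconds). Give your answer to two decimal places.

R = (PIP − Pplat)/V̇ = (35 − 23) / 0.8833 = 12.0/0.8833 = 13.585 cmH2O·s/L.
C = Vt/(Pplat − PEEP) = 515.0 / (23 − 11) = 515.0/12.0 = 42.917 mL/cmH2O.
τ = R × C = 13.585 × 0.04292 L/cmH2O = 0.5831 s.
t = −τ·ln(1 − 0.90) = −0.5831·ln(0.1) = 1.343 s.

1.34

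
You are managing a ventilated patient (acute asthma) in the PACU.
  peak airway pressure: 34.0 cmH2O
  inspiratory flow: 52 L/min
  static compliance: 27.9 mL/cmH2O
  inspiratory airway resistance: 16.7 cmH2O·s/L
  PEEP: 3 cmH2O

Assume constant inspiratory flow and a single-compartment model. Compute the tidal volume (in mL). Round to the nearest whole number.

Flow: 52 L/min ÷ 60 = 0.8667 L/s.
Equation of motion (constant flow): PIP = Vt/C + R·V̇ + PEEP.
Vt/C = PIP − R·V̇ − PEEP = 34.0 − 14.474 − 3 = 16.526 cmH2O.
Vt = C × 16.526 = 27.9 × 16.526 = 461.08 mL.

461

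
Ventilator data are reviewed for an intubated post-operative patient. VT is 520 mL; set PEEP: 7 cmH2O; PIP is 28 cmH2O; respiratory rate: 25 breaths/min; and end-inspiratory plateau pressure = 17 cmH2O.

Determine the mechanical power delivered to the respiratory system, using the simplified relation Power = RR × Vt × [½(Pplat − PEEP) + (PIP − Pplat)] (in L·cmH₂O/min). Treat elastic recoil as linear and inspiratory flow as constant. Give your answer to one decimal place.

208.0

Per-breath work = Vt × [½(Pplat−PEEP) + (PIP−Pplat)] = 0.520 × [0.5×10.0 + 11.0] = 0.520 × 16.0 = 8.32 L·cmH2O.
Power = 25 × 8.32 = 208.0 L·cmH2O/min.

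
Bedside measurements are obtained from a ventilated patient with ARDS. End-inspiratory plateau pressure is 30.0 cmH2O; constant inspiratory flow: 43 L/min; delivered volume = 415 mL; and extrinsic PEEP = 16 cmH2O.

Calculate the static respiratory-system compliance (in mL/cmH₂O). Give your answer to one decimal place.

Cstat = Vt / (Pplat − PEEP) = 415 / (30.0 − 16) = 415 / 14.0 = 29.643 mL/cmH2O.

29.6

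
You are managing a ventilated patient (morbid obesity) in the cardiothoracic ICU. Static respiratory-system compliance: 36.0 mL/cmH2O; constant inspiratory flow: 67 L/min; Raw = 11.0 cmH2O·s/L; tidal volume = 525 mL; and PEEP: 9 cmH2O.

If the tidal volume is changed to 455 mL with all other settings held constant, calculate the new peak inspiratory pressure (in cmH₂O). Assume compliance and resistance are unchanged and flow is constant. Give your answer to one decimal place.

33.9

Flow: 67 L/min ÷ 60 = 1.1167 L/s.
PIP = Vt/C + R·V̇ + PEEP (constant-flow equation of motion).
Only the elastic term changes: ΔPIP = ΔVt / C = (455 − 525) / 36.0 = -1.944 cmH2O.
Original PIP = 525/36.0 + 11.0×1.1167 + 9 = 35.867 cmH2O; new PIP = 35.867 + (-1.944) = 33.923 cmH2O.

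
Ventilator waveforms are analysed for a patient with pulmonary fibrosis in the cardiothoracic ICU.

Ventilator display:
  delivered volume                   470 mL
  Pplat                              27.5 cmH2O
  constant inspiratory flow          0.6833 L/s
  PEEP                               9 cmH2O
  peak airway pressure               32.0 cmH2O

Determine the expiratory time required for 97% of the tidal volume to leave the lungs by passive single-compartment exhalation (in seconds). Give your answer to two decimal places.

R = (PIP − Pplat)/V̇ = (32.0 − 27.5) / 0.6833 = 4.5/0.6833 = 6.586 cmH2O·s/L.
C = Vt/(Pplat − PEEP) = 470.0 / (27.5 − 9) = 470.0/18.5 = 25.405 mL/cmH2O.
τ = R × C = 6.586 × 0.02541 L/cmH2O = 0.1674 s.
t = −τ·ln(1 − 0.97) = −0.1674·ln(0.03) = 0.587 s.

0.59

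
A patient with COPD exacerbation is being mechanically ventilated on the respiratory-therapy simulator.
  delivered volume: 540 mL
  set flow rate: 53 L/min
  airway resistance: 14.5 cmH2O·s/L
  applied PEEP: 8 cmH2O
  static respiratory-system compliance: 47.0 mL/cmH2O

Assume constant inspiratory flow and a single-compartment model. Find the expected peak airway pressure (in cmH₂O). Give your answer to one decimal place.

Flow: 53 L/min ÷ 60 = 0.8833 L/s.
Equation of motion (constant flow): PIP = Vt/C + R·V̇ + PEEP.
PIP = 540/47.0 + 14.5×0.8833 + 8 = 11.489 + 12.808 + 8 = 32.297 cmH2O.

32.3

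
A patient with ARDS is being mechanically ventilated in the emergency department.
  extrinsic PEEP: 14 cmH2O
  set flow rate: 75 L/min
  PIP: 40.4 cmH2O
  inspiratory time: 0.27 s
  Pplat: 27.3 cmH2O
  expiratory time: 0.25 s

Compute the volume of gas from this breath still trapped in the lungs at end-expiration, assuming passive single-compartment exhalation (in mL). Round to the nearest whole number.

132

Flow: 75 L/min ÷ 60 = 1.25 L/s.
Vt = flow × Ti = 1.25 L/s × 0.27 s × 1000 mL/L = 337.5 mL.
R = (PIP − Pplat)/V̇ = (40.4 − 27.3) / 1.25 = 13.1/1.25 = 10.48 cmH2O·s/L.
C = Vt/(Pplat − PEEP) = 337.5 / (27.3 − 14) = 337.5/13.3 = 25.376 mL/cmH2O.
τ = R × C = 10.48 × 0.02538 L/cmH2O = 0.266 s.
Fraction remaining = e^(−Te/τ) = e^(−0.25/0.266) = 0.3907.
Trapped volume = 337.5 × 0.3907 = 131.86 mL.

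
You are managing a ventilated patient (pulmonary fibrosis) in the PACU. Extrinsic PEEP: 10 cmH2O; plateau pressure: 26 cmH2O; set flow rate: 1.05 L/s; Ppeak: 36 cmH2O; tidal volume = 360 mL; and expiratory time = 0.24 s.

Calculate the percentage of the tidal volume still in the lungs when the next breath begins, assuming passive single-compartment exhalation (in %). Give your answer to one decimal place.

R = (PIP − Pplat)/V̇ = (36 − 26) / 1.05 = 10.0/1.05 = 9.524 cmH2O·s/L.
C = Vt/(Pplat − PEEP) = 360.0 / (26 − 10) = 360.0/16.0 = 22.5 mL/cmH2O.
τ = R × C = 9.524 × 0.0225 L/cmH2O = 0.2143 s.
Fraction remaining at end-expiration = e^(−Te/τ) = e^(−0.24/0.2143) = 0.3263 → 32.63%.

32.6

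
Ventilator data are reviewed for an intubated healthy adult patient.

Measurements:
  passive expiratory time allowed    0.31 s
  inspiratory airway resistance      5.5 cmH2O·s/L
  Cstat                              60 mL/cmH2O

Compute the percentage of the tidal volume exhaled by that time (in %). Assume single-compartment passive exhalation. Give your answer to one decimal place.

60.9

τ = R × C = 5.5 × 60 mL/cmH2O = 5.5 × 0.060 L/cmH2O = 0.33 s.
Passive exhalation: V(t)/V₀ = e^(−t/τ) = e^(−0.31/0.33) = 0.3909.
Fraction exhaled = 1 − 0.3909 = 0.6091 → 60.91%.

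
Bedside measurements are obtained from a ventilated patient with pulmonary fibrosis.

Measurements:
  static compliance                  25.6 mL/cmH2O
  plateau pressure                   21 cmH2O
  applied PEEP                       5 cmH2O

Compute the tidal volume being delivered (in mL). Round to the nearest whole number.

Vt = Cstat × (Pplat − PEEP) = 25.6 × (21 − 5) = 25.6 × 16.0 = 409.6 mL.

410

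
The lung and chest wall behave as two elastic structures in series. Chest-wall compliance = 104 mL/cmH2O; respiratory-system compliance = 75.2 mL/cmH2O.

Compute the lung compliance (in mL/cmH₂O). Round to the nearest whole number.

1/CL = 1/Crs − 1/Ccw.
1/CL = 1/75.2 − 1/104 = 0.003682.
CL = 271.59 mL/cmH2O.

272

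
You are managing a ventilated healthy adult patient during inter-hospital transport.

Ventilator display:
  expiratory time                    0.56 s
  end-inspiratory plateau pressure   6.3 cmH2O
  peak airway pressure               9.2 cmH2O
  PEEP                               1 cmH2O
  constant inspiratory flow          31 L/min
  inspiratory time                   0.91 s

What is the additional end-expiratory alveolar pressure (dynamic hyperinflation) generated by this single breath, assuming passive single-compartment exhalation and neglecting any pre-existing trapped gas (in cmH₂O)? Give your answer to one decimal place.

Flow: 31 L/min ÷ 60 = 0.5167 L/s.
Vt = flow × Ti = 0.5167 L/s × 0.91 s × 1000 mL/L = 470.2 mL.
R = (PIP − Pplat)/V̇ = (9.2 − 6.3) / 0.5167 = 2.9/0.5167 = 5.613 cmH2O·s/L.
C = Vt/(Pplat − PEEP) = 470.2 / (6.3 − 1) = 470.2/5.3 = 88.717 mL/cmH2O.
τ = R × C = 5.613 × 0.08872 L/cmH2O = 0.498 s.
Fraction remaining = e^(−Te/τ) = e^(−0.56/0.498) = 0.3248; trapped volume = 470.2 × 0.3248 = 152.72 mL.
Additional alveolar pressure from trapping ≈ V_trapped / C = 152.72 / 88.717 = 1.721 cmH2O.

1.7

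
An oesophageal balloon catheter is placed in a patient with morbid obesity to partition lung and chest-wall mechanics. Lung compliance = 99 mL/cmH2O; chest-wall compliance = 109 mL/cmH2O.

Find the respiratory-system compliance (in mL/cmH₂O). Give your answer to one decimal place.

Lung and chest wall are elastances in series: 1/Crs = 1/CL + 1/Ccw.
1/Crs = 1/99 + 1/109 = 0.01928.
Crs = 51.867 mL/cmH2O.

51.9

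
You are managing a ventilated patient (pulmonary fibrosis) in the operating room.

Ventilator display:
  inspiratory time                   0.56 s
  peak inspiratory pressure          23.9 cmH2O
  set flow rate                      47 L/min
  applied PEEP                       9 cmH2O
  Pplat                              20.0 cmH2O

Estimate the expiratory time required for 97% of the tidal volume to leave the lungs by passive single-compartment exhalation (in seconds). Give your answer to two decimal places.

0.70

Flow: 47 L/min ÷ 60 = 0.7833 L/s.
Vt = flow × Ti = 0.7833 L/s × 0.56 s × 1000 mL/L = 438.65 mL.
R = (PIP − Pplat)/V̇ = (23.9 − 20.0) / 0.7833 = 3.9/0.7833 = 4.979 cmH2O·s/L.
C = Vt/(Pplat − PEEP) = 438.65 / (20.0 − 9) = 438.65/11.0 = 39.877 mL/cmH2O.
τ = R × C = 4.979 × 0.03988 L/cmH2O = 0.1986 s.
t = −τ·ln(1 − 0.97) = −0.1986·ln(0.03) = 0.6964 s.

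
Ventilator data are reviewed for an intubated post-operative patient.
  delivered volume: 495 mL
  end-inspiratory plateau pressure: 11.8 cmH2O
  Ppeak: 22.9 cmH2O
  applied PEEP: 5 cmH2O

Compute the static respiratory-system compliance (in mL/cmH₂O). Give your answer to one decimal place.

72.8

Cstat = Vt / (Pplat − PEEP) = 495 / (11.8 − 5) = 495 / 6.8 = 72.794 mL/cmH2O.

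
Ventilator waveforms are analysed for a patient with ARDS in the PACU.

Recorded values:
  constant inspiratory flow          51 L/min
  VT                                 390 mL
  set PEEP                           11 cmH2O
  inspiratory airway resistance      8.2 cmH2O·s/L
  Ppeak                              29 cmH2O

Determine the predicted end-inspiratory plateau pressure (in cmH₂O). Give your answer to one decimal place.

22.0

Flow: 51 L/min ÷ 60 = 0.85 L/s.
Pplat = PIP − Raw × flow = 29 − 8.2 × 0.85 = 29 − 6.97 = 22.03 cmH2O.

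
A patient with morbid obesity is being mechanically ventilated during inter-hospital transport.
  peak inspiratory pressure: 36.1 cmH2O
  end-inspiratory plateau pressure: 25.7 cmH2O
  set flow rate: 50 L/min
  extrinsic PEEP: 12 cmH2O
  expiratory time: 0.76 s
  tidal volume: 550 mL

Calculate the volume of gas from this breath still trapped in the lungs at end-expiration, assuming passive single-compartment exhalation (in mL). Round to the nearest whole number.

121

Flow: 50 L/min ÷ 60 = 0.8333 L/s.
R = (PIP − Pplat)/V̇ = (36.1 − 25.7) / 0.8333 = 10.4/0.8333 = 12.48 cmH2O·s/L.
C = Vt/(Pplat − PEEP) = 550.0 / (25.7 − 12) = 550.0/13.7 = 40.146 mL/cmH2O.
τ = R × C = 12.48 × 0.04015 L/cmH2O = 0.5011 s.
Fraction remaining = e^(−Te/τ) = e^(−0.76/0.5011) = 0.2194.
Trapped volume = 550.0 × 0.2194 = 120.67 mL.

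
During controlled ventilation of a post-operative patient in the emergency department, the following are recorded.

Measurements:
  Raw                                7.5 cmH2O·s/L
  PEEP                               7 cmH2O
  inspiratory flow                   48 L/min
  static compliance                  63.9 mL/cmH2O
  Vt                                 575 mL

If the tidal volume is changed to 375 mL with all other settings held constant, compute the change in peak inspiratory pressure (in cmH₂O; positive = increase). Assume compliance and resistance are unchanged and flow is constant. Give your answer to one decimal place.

PIP = Vt/C + R·V̇ + PEEP (constant-flow equation of motion).
Only the elastic term changes: ΔPIP = ΔVt / C = (375 − 575) / 63.9 = -3.13 cmH2O.

-3.1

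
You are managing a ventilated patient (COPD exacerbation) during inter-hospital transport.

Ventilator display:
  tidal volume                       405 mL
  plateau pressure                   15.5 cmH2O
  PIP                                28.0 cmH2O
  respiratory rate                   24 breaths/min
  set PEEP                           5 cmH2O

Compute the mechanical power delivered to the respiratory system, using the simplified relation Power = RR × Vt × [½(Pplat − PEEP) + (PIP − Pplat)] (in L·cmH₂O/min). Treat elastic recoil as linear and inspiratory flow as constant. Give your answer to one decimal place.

Per-breath work = Vt × [½(Pplat−PEEP) + (PIP−Pplat)] = 0.405 × [0.5×10.5 + 12.5] = 0.405 × 17.75 = 7.189 L·cmH2O.
Power = 24 × 7.189 = 172.54 L·cmH2O/min.

172.5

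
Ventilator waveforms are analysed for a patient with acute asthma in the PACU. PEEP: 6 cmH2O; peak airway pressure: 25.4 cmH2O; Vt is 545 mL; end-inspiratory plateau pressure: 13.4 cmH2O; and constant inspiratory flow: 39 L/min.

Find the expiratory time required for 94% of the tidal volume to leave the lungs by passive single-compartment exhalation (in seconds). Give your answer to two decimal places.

Flow: 39 L/min ÷ 60 = 0.65 L/s.
R = (PIP − Pplat)/V̇ = (25.4 − 13.4) / 0.65 = 12.0/0.65 = 18.462 cmH2O·s/L.
C = Vt/(Pplat − PEEP) = 545.0 / (13.4 − 6) = 545.0/7.4 = 73.649 mL/cmH2O.
τ = R × C = 18.462 × 0.07365 L/cmH2O = 1.36 s.
t = −τ·ln(1 − 0.94) = −1.36·ln(0.06) = 3.826 s.

3.83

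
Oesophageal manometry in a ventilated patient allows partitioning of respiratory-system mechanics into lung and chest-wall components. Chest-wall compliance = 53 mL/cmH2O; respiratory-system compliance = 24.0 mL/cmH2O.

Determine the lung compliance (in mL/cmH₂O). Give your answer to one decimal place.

43.9

1/CL = 1/Crs − 1/Ccw.
1/CL = 1/24.0 − 1/53 = 0.0228.
CL = 43.86 mL/cmH2O.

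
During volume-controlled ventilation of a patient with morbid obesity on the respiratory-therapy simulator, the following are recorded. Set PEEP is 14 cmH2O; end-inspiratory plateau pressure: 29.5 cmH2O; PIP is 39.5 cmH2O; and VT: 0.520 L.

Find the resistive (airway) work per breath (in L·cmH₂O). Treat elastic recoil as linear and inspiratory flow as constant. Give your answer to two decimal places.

5.20

With constant inspiratory flow the resistive pressure is constant at PIP − Pplat = 39.5 − 29.5 = 10.0 cmH2O, so resistive work = 10.0 × 0.520 = 5.2 L·cmH2O.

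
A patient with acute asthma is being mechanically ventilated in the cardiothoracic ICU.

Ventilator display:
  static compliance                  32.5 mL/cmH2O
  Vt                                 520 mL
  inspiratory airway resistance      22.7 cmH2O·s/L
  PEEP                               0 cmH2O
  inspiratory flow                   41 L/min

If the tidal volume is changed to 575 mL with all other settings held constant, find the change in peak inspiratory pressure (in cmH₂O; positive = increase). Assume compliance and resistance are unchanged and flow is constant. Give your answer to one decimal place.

1.7

PIP = Vt/C + R·V̇ + PEEP (constant-flow equation of motion).
Only the elastic term changes: ΔPIP = ΔVt / C = (575 − 520) / 32.5 = 1.692 cmH2O.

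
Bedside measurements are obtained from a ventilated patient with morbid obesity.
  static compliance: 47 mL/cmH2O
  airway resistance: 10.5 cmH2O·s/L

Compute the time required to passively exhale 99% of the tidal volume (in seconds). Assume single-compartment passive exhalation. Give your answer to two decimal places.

τ = R × C = 10.5 × 47 mL/cmH2O = 10.5 × 0.047 L/cmH2O = 0.4935 s.
Exhaled fraction f = 1 − e^(−t/τ) → t = −τ·ln(1 − f) = −0.4935·ln(0.01) = 2.273 s.

2.27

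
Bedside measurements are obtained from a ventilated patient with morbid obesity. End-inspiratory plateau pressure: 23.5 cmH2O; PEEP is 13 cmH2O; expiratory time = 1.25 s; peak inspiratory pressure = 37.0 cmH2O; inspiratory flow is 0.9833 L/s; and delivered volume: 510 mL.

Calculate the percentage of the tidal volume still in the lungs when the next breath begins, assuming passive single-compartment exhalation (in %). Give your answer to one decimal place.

R = (PIP − Pplat)/V̇ = (37.0 − 23.5) / 0.9833 = 13.5/0.9833 = 13.729 cmH2O·s/L.
C = Vt/(Pplat − PEEP) = 510.0 / (23.5 − 13) = 510.0/10.5 = 48.571 mL/cmH2O.
τ = R × C = 13.729 × 0.04857 L/cmH2O = 0.6668 s.
Fraction remaining at end-expiration = e^(−Te/τ) = e^(−1.25/0.6668) = 0.1534 → 15.34%.

15.3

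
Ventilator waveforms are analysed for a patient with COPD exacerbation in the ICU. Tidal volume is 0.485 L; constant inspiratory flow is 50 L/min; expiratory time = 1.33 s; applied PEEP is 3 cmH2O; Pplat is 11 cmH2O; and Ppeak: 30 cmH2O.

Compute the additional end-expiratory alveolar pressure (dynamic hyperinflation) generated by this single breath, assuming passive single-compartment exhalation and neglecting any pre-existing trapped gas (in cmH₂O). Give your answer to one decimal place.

Flow: 50 L/min ÷ 60 = 0.8333 L/s.
R = (PIP − Pplat)/V̇ = (30 − 11) / 0.8333 = 19.0/0.8333 = 22.801 cmH2O·s/L.
C = Vt/(Pplat − PEEP) = 485.0 / (11 − 3) = 485.0/8.0 = 60.625 mL/cmH2O.
τ = R × C = 22.801 × 0.06063 L/cmH2O = 1.382 s.
Fraction remaining = e^(−Te/τ) = e^(−1.33/1.382) = 0.382; trapped volume = 485.0 × 0.382 = 185.27 mL.
Additional alveolar pressure from trapping ≈ V_trapped / C = 185.27 / 60.625 = 3.056 cmH2O.

3.1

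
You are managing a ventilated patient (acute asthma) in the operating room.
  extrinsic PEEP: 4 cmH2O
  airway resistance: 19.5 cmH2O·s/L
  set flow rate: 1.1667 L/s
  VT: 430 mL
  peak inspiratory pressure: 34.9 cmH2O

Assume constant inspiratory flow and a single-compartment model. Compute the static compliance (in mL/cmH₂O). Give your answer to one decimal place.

Equation of motion (constant flow): PIP = Vt/C + R·V̇ + PEEP.
Vt/C = PIP − R·V̇ − PEEP = 34.9 − 19.5×1.1667 − 4 = 34.9 − 22.751 − 4 = 8.149 cmH2O.
C = Vt / 8.149 = 430 / 8.149 = 52.767 mL/cmH2O.

52.8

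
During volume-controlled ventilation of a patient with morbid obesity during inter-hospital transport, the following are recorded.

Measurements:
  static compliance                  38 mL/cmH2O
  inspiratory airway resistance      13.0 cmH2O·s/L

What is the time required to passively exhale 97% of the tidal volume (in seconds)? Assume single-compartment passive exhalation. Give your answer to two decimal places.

τ = R × C = 13.0 × 38 mL/cmH2O = 13.0 × 0.038 L/cmH2O = 0.494 s.
Exhaled fraction f = 1 − e^(−t/τ) → t = −τ·ln(1 − f) = −0.494·ln(0.03) = 1.732 s.

1.73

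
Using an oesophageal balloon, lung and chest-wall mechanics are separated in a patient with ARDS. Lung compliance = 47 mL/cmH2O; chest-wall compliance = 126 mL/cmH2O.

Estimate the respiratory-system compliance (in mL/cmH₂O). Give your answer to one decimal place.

34.2

Lung and chest wall are elastances in series: 1/Crs = 1/CL + 1/Ccw.
1/Crs = 1/47 + 1/126 = 0.02921.
Crs = 34.235 mL/cmH2O.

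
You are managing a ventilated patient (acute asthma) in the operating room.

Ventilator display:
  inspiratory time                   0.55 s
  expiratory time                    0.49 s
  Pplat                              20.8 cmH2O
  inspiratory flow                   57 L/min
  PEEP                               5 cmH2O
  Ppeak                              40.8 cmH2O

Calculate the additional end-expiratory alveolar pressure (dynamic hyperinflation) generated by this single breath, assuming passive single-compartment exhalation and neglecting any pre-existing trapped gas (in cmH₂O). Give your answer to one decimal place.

Flow: 57 L/min ÷ 60 = 0.95 L/s.
Vt = flow × Ti = 0.95 L/s × 0.55 s × 1000 mL/L = 522.5 mL.
R = (PIP − Pplat)/V̇ = (40.8 − 20.8) / 0.95 = 20.0/0.95 = 21.053 cmH2O·s/L.
C = Vt/(Pplat − PEEP) = 522.5 / (20.8 − 5) = 522.5/15.8 = 33.07 mL/cmH2O.
τ = R × C = 21.053 × 0.03307 L/cmH2O = 0.6962 s.
Fraction remaining = e^(−Te/τ) = e^(−0.49/0.6962) = 0.4947; trapped volume = 522.5 × 0.4947 = 258.48 mL.
Additional alveolar pressure from trapping ≈ V_trapped / C = 258.48 / 33.07 = 7.816 cmH2O.

7.8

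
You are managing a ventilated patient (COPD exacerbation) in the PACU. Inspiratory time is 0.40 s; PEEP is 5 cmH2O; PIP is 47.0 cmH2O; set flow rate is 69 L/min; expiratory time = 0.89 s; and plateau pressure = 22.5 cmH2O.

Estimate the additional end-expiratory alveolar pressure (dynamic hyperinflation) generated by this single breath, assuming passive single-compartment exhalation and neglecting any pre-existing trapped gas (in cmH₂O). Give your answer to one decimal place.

3.6

Flow: 69 L/min ÷ 60 = 1.15 L/s.
Vt = flow × Ti = 1.15 L/s × 0.40 s × 1000 mL/L = 460.0 mL.
R = (PIP − Pplat)/V̇ = (47.0 − 22.5) / 1.15 = 24.5/1.15 = 21.304 cmH2O·s/L.
C = Vt/(Pplat − PEEP) = 460.0 / (22.5 − 5) = 460.0/17.5 = 26.286 mL/cmH2O.
τ = R × C = 21.304 × 0.02629 L/cmH2O = 0.5601 s.
Fraction remaining = e^(−Te/τ) = e^(−0.89/0.5601) = 0.2041; trapped volume = 460.0 × 0.2041 = 93.886 mL.
Additional alveolar pressure from trapping ≈ V_trapped / C = 93.886 / 26.286 = 3.572 cmH2O.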